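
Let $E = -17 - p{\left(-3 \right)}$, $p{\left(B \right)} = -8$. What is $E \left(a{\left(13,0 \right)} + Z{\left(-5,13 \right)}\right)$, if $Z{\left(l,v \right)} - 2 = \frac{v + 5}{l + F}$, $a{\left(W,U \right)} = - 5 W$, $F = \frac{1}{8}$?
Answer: $\frac{7803}{13} \approx 600.23$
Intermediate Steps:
$F = \frac{1}{8} \approx 0.125$
$Z{\left(l,v \right)} = 2 + \frac{5 + v}{\frac{1}{8} + l}$ ($Z{\left(l,v \right)} = 2 + \frac{v + 5}{l + \frac{1}{8}} = 2 + \frac{5 + v}{\frac{1}{8} + l}$)
$E = -9$ ($E = -17 - -8 = -17 + 8 = -9$)
$E \left(a{\left(13,0 \right)} + Z{\left(-5,13 \right)}\right) = - 9 \left(\left(-5\right) 13 + \frac{2 \left(21 + 4 \cdot 13 + 8 \left(-5\right)\right)}{1 + 8 \left(-5\right)}\right) = - 9 \left(-65 + \frac{2 \left(21 + 52 - 40\right)}{1 - 40}\right) = - 9 \left(-65 + 2 \frac{1}{-39} \cdot 33\right) = - 9 \left(-65 + 2 \left(- \frac{1}{39}\right) 33\right) = - 9 \left(-65 - \frac{22}{13}\right) = \left(-9\right) \left(- \frac{867}{13}\right) = \frac{7803}{13}$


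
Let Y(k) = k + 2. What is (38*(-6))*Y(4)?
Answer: -1368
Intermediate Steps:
Y(k) = 2 + k
(38*(-6))*Y(4) = (38*(-6))*(2 + 4) = -228*6 = -1368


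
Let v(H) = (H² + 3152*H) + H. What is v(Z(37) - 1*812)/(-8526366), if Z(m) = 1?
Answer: 949681/4263183 ≈ 0.22276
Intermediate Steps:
v(H) = H² + 3153*H
v(Z(37) - 1*812)/(-8526366) = ((1 - 1*812)*(3153 + (1 - 1*812)))/(-8526366) = ((1 - 812)*(3153 + (1 - 812)))*(-1/8526366) = -811*(3153 - 811)*(-1/8526366) = -811*2342*(-1/8526366) = -1899362*(-1/8526366) = 949681/4263183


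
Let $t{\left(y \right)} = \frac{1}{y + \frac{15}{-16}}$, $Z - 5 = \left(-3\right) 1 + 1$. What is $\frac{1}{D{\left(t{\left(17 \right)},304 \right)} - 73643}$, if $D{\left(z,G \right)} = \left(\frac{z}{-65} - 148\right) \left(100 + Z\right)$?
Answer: $- \frac{16705}{1484858983} \approx -1.125 \cdot 10^{-5}$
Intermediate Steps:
$Z = 3$ ($Z = 5 + \left(\left(-3\right) 1 + 1\right) = 5 + \left(-3 + 1\right) = 5 - 2 = 3$)
$t{\left(y \right)} = \frac{1}{- \frac{15}{16} + y}$ ($t{\left(y \right)} = \frac{1}{y + 15 \left(- \frac{1}{16}\right)} = \frac{1}{y - \frac{15}{16}} = \frac{1}{- \frac{15}{16} + y}$)
$D{\left(z,G \right)} = -15244 - \frac{103 z}{65}$ ($D{\left(z,G \right)} = \left(\frac{z}{-65} - 148\right) \left(100 + 3\right) = \left(z \left(- \frac{1}{65}\right) - 148\right) 103 = \left(- \frac{z}{65} - 148\right) 103 = \left(-148 - \frac{z}{65}\right) 103 = -15244 - \frac{103 z}{65}$)
$\frac{1}{D{\left(t{\left(17 \right)},304 \right)} - 73643} = \frac{1}{\left(-15244 - \frac{103 \frac{16}{-15 + 16 \cdot 17}}{65}\right) - 73643} = \frac{1}{\left(-15244 - \frac{103 \frac{16}{-15 + 272}}{65}\right) - 73643} = \frac{1}{\left(-15244 - \frac{103 \cdot \frac{16}{257}}{65}\right) - 73643} = \frac{1}{\left(-15244 - \frac{103 \cdot 16 \cdot \frac{1}{257}}{65}\right) - 73643} = \frac{1}{\left(-15244 - \frac{1648}{16705}\right) - 73643} = \frac{1}{- \frac{254652668}{16705} - 73643} = \frac{1}{- \frac{1484858983}{16705}} = - \frac{16705}{1484858983}$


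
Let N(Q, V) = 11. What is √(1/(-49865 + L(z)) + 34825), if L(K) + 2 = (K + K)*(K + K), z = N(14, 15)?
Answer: √9436339438338/16461 ≈ 186.61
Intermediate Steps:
z = 11
L(K) = -2 + 4*K² (L(K) = -2 + (K + K)*(K + K) = -2 + (2*K)*(2*K) = -2 + 4*K²)
√(1/(-49865 + L(z)) + 34825) = √(1/(-49865 + (-2 + 4*11²)) + 34825) = √(1/(-49865 + (-2 + 4*121)) + 34825) = √(1/(-49865 + (-2 + 484)) + 34825) = √(1/(-49865 + 482) + 34825) = √(1/(-49383) + 34825) = √(-1/49383 + 34825) = √(1719762974/49383) = √9436339438338/16461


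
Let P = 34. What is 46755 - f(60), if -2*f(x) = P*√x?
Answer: 46755 + 34*√15 ≈ 46887.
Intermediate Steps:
f(x) = -17*√x
46755 - f(60) = 46755 - (-17)*√60 = 46755 - (-17)*2*√15 = 46755 - (-34)*√15 = 46755 + 34*√15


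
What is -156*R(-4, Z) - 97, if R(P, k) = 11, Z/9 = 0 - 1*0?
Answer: -1813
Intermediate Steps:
Z = 0 (Z = 9*(0 - 1*0) = 9*(0 + 0) = 9*0 = 0)
-156*R(-4, Z) - 97 = -156*11 - 97 = -1716 - 97 = -1813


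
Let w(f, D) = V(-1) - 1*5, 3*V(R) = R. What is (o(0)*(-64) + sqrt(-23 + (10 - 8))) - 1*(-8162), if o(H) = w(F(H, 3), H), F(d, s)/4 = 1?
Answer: 25510/3 + I*sqrt(21) ≈ 8503.3 + 4.5826*I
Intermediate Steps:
F(d, s) = 4 (F(d, s) = 4*1 = 4)
V(R) = R/3
w(f, D) = -16/3 (w(f, D) = (1/3)*(-1) - 1*5 = -1/3 - 5 = -16/3)
o(H) = -16/3
(o(0)*(-64) + sqrt(-23 + (10 - 8))) - 1*(-8162) = (-16/3*(-64) + sqrt(-23 + (10 - 8))) - 1*(-8162) = (1024/3 + sqrt(-23 + 2)) + 8162 = (1024/3 + sqrt(-21)) + 8162 = (1024/3 + I*sqrt(21)) + 8162 = 25510/3 + I*sqrt(21)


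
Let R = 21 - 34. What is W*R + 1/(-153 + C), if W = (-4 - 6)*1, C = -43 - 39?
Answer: 30549/235 ≈ 130.00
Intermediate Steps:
C = -82
R = -13
W = -10 (W = -10*1 = -10)
W*R + 1/(-153 + C) = -10*(-13) + 1/(-153 - 82) = 130 + 1/(-235) = 130 - 1/235 = 30549/235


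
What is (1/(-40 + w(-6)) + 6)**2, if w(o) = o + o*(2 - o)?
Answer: 316969/8836 ≈ 35.872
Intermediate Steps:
(1/(-40 + w(-6)) + 6)**2 = (1/(-40 - 6*(3 - 1*(-6))) + 6)**2 = (1/(-40 - 6*(3 + 6)) + 6)**2 = (1/(-40 - 6*9) + 6)**2 = (1/(-40 - 54) + 6)**2 = (1/(-94) + 6)**2 = (-1/94 + 6)**2 = (563/94)**2 = 316969/8836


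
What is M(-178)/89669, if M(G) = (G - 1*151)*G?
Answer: 58562/89669 ≈ 0.65309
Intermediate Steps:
M(G) = G*(-151 + G) (M(G) = (G - 151)*G = (-151 + G)*G = G*(-151 + G))
M(-178)/89669 = -178*(-151 - 178)/89669 = -178*(-329)*(1/89669) = 58562*(1/89669) = 58562/89669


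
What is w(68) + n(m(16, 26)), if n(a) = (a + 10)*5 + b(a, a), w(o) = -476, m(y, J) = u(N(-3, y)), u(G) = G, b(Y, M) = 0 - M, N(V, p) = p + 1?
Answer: -358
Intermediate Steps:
N(V, p) = 1 + p
b(Y, M) = -M
m(y, J) = 1 + y
n(a) = 50 + 4*a (n(a) = (a + 10)*5 - a = (10 + a)*5 - a = (50 + 5*a) - a = 50 + 4*a)
w(68) + n(m(16, 26)) = -476 + (50 + 4*(1 + 16)) = -476 + (50 + 4*17) = -476 + (50 + 68) = -476 + 118 = -358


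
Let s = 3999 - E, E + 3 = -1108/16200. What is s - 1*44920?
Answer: -165717623/4050 ≈ -40918.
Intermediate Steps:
E = -12427/4050 (E = -3 - 1108/16200 = -3 - 1108*1/16200 = -3 - 277/4050 = -12427/4050 ≈ -3.0684)
s = 16208377/4050 (s = 3999 - 1*(-12427/4050) = 3999 + 12427/4050 = 16208377/4050 ≈ 4002.1)
s - 1*44920 = 16208377/4050 - 1*44920 = 16208377/4050 - 44920 = -165717623/4050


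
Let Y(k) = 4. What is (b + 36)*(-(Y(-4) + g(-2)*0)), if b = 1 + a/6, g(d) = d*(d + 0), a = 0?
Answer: -148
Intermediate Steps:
g(d) = d² (g(d) = d*d = d²)
b = 1 (b = 1 + 0/6 = 1 + 0*(⅙) = 1 + 0 = 1)
(b + 36)*(-(Y(-4) + g(-2)*0)) = (1 + 36)*(-(4 + (-2)²*0)) = 37*(-(4 + 4*0)) = 37*(-(4 + 0)) = 37*(-1*4) = 37*(-4) = -148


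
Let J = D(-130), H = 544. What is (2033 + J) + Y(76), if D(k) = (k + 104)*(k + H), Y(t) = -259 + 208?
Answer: -8782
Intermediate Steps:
Y(t) = -51
D(k) = (104 + k)*(544 + k) (D(k) = (k + 104)*(k + 544) = (104 + k)*(544 + k))
J = -10764 (J = 56576 + (-130)² + 648*(-130) = 56576 + 16900 - 84240 = -10764)
(2033 + J) + Y(76) = (2033 - 10764) - 51 = -8731 - 51 = -8782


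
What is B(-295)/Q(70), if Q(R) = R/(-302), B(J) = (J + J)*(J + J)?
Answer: -10512620/7 ≈ -1.5018e+6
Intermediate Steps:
B(J) = 4*J² (B(J) = (2*J)*(2*J) = 4*J²)
Q(R) = -R/302 (Q(R) = R*(-1/302) = -R/302)
B(-295)/Q(70) = (4*(-295)²)/((-1/302*70)) = (4*87025)/(-35/151) = 348100*(-151/35) = -10512620/7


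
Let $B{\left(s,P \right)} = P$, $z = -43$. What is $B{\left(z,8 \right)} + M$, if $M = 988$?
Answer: $996$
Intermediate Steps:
$B{\left(z,8 \right)} + M = 8 + 988 = 996$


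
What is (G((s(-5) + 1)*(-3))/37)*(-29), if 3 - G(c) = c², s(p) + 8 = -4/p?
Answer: 248646/925 ≈ 268.81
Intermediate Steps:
s(p) = -8 - 4/p
G(c) = 3 - c²
(G((s(-5) + 1)*(-3))/37)*(-29) = ((3 - (((-8 - 4/(-5)) + 1)*(-3))²)/37)*(-29) = ((3 - (((-8 - 4*(-⅕)) + 1)*(-3))²)*(1/37))*(-29) = ((3 - (((-8 + ⅘) + 1)*(-3))²)*(1/37))*(-29) = ((3 - ((-36/5 + 1)*(-3))²)*(1/37))*(-29) = ((3 - (-31/5*(-3))²)*(1/37))*(-29) = ((3 - (93/5)²)*(1/37))*(-29) = ((3 - 1*8649/25)*(1/37))*(-29) = ((3 - 8649/25)*(1/37))*(-29) = -8574/25*1/37*(-29) = -8574/925*(-29) = 248646/925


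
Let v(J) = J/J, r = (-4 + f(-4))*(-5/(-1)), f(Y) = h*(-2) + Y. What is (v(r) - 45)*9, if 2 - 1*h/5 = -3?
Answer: -396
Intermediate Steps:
h = 25 (h = 10 - 5*(-3) = 10 + 15 = 25)
f(Y) = -50 + Y (f(Y) = 25*(-2) + Y = -50 + Y)
r = -290 (r = (-4 + (-50 - 4))*(-5/(-1)) = (-4 - 54)*(-5*(-1)) = -58*5 = -290)
v(J) = 1
(v(r) - 45)*9 = (1 - 45)*9 = -44*9 = -396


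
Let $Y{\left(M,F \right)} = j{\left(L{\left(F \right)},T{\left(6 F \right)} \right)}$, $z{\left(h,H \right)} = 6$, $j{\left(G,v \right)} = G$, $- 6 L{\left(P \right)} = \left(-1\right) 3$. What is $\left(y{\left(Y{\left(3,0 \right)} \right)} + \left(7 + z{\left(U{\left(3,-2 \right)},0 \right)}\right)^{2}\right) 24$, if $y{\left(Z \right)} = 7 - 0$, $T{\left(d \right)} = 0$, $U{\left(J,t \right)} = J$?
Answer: $4224$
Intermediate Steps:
$L{\left(P \right)} = \frac{1}{2}$ ($L{\left(P \right)} = - \frac{\left(-1\right) 3}{6} = \left(- \frac{1}{6}\right) \left(-3\right) = \frac{1}{2}$)
$Y{\left(M,F \right)} = \frac{1}{2}$
$y{\left(Z \right)} = 7$ ($y{\left(Z \right)} = 7 + 0 = 7$)
$\left(y{\left(Y{\left(3,0 \right)} \right)} + \left(7 + z{\left(U{\left(3,-2 \right)},0 \right)}\right)^{2}\right) 24 = \left(7 + \left(7 + 6\right)^{2}\right) 24 = \left(7 + 13^{2}\right) 24 = \left(7 + 169\right) 24 = 176 \cdot 24 = 4224$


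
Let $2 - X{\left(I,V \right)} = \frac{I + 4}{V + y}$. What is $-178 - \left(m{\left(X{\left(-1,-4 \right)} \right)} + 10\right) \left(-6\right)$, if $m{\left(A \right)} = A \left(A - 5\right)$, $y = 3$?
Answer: $-118$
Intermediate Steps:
$X{\left(I,V \right)} = 2 - \frac{4 + I}{3 + V}$ ($X{\left(I,V \right)} = 2 - \frac{I + 4}{V + 3} = 2 - \frac{4 + I}{3 + V}$)
$m{\left(A \right)} = A \left(-5 + A\right)$
$-178 - \left(m{\left(X{\left(-1,-4 \right)} \right)} + 10\right) \left(-6\right) = -178 - \left(\frac{2 - -1 + 2 \left(-4\right)}{3 - 4} \left(-5 + \frac{2 - -1 + 2 \left(-4\right)}{3 - 4}\right) + 10\right) \left(-6\right) = -178 - \left(\frac{2 + 1 - 8}{-1} \left(-5 + \frac{2 + 1 - 8}{-1}\right) + 10\right) \left(-6\right) = -178 - \left(\left(-1\right) \left(-5\right) \left(-5 - -5\right) + 10\right) \left(-6\right) = -178 - \left(5 \left(-5 + 5\right) + 10\right) \left(-6\right) = -178 - \left(5 \cdot 0 + 10\right) \left(-6\right) = -178 - \left(0 + 10\right) \left(-6\right) = -178 - 10 \left(-6\right) = -178 - -60 = -178 + 60 = -118$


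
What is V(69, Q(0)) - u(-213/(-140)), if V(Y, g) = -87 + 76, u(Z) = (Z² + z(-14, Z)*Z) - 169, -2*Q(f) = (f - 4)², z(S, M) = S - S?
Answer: 3051431/19600 ≈ 155.69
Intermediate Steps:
z(S, M) = 0
Q(f) = -(-4 + f)²/2 (Q(f) = -(f - 4)²/2 = -(-4 + f)²/2)
u(Z) = -169 + Z² (u(Z) = (Z² + 0*Z) - 169 = (Z² + 0) - 169 = Z² - 169 = -169 + Z²)
V(Y, g) = -11
V(69, Q(0)) - u(-213/(-140)) = -11 - (-169 + (-213/(-140))²) = -11 - (-169 + (-213*(-1/140))²) = -11 - (-169 + (213/140)²) = -11 - (-169 + 45369/19600) = -11 - 1*(-3267031/19600) = -11 + 3267031/19600 = 3051431/19600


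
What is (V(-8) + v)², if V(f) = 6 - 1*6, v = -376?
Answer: 141376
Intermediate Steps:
V(f) = 0 (V(f) = 6 - 6 = 0)
(V(-8) + v)² = (0 - 376)² = (-376)² = 141376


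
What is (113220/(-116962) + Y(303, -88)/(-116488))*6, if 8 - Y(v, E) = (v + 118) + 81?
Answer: -9848244099/1703083682 ≈ -5.7826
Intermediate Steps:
Y(v, E) = -191 - v (Y(v, E) = 8 - ((v + 118) + 81) = 8 - ((118 + v) + 81) = 8 - (199 + v) = 8 + (-199 - v) = -191 - v)
(113220/(-116962) + Y(303, -88)/(-116488))*6 = (113220/(-116962) + (-191 - 1*303)/(-116488))*6 = (113220*(-1/116962) + (-191 - 303)*(-1/116488))*6 = (-56610/58481 - 494*(-1/116488))*6 = (-56610/58481 + 247/58244)*6 = -3282748033/3406167364*6 = -9848244099/1703083682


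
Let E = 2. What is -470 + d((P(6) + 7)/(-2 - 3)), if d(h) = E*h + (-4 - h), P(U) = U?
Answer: -2383/5 ≈ -476.60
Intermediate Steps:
d(h) = -4 + h (d(h) = 2*h + (-4 - h) = -4 + h)
-470 + d((P(6) + 7)/(-2 - 3)) = -470 + (-4 + (6 + 7)/(-2 - 3)) = -470 + (-4 + 13/(-5)) = -470 + (-4 + 13*(-⅕)) = -470 + (-4 - 13/5) = -470 - 33/5 = -2383/5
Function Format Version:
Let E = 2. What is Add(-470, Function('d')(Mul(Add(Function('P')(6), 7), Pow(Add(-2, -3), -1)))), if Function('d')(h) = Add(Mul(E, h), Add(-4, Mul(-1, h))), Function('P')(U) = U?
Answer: Rational(-2383, 5) ≈ -476.60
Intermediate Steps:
Function('d')(h) = Add(-4, h) (Function('d')(h) = Add(Mul(2, h), Add(-4, Mul(-1, h))) = Add(-4, h))
Add(-470, Function('d')(Mul(Add(Function('P')(6), 7), Pow(Add(-2, -3), -1)))) = Add(-470, Add(-4, Mul(Add(6, 7), Pow(Add(-2, -3), -1)))) = Add(-470, Add(-4, Mul(13, Pow(-5, -1)))) = Add(-470, Add(-4, Mul(13, Rational(-1, 5)))) = Add(-470, Add(-4, Rational(-13, 5))) = Add(-470, Rational(-33, 5)) = Rational(-2383, 5)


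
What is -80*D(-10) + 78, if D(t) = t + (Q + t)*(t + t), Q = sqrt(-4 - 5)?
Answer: -15122 + 4800*I ≈ -15122.0 + 4800.0*I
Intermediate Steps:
Q = 3*I (Q = sqrt(-9) = 3*I ≈ 3.0*I)
D(t) = t + 2*t*(t + 3*I) (D(t) = t + (3*I + t)*(t + t) = t + (t + 3*I)*(2*t) = t + 2*t*(t + 3*I))
-80*D(-10) + 78 = -(-800)*(1 + 2*(-10) + 6*I) + 78 = -(-800)*(1 - 20 + 6*I) + 78 = -(-800)*(-19 + 6*I) + 78 = -80*(190 - 60*I) + 78 = (-15200 + 4800*I) + 78 = -15122 + 4800*I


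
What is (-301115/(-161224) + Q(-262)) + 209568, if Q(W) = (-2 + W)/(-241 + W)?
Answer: 16995251813677/81095672 ≈ 2.0957e+5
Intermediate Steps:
Q(W) = (-2 + W)/(-241 + W)
(-301115/(-161224) + Q(-262)) + 209568 = (-301115/(-161224) + (-2 - 262)/(-241 - 262)) + 209568 = (-301115*(-1/161224) - 264/(-503)) + 209568 = (301115/161224 - 1/503*(-264)) + 209568 = (301115/161224 + 264/503) + 209568 = 194023981/81095672 + 209568 = 16995251813677/81095672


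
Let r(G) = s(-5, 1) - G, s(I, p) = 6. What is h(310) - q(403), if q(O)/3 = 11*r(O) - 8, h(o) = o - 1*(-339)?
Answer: 13774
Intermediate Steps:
h(o) = 339 + o (h(o) = o + 339 = 339 + o)
r(G) = 6 - G
q(O) = 174 - 33*O (q(O) = 3*(11*(6 - O) - 8) = 3*((66 - 11*O) - 8) = 3*(58 - 11*O) = 174 - 33*O)
h(310) - q(403) = (339 + 310) - (174 - 33*403) = 649 - (174 - 13299) = 649 - 1*(-13125) = 649 + 13125 = 13774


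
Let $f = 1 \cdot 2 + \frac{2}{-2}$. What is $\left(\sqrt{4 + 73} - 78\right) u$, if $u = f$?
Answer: $-78 + \sqrt{77} \approx -69.225$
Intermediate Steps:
$f = 1$ ($f = 2 + 2 \left(- \frac{1}{2}\right) = 2 - 1 = 1$)
$u = 1$
$\left(\sqrt{4 + 73} - 78\right) u = \left(\sqrt{4 + 73} - 78\right) 1 = \left(\sqrt{77} - 78\right) 1 = \left(-78 + \sqrt{77}\right) 1 = -78 + \sqrt{77}$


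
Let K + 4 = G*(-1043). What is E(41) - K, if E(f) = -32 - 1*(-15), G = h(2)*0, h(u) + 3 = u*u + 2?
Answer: -13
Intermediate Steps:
h(u) = -1 + u² (h(u) = -3 + (u*u + 2) = -3 + (u² + 2) = -3 + (2 + u²) = -1 + u²)
G = 0 (G = (-1 + 2²)*0 = (-1 + 4)*0 = 3*0 = 0)
K = -4 (K = -4 + 0*(-1043) = -4 + 0 = -4)
E(f) = -17 (E(f) = -32 + 15 = -17)
E(41) - K = -17 - 1*(-4) = -17 + 4 = -13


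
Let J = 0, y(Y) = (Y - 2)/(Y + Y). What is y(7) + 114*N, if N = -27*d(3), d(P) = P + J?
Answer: -129271/14 ≈ -9233.6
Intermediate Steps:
y(Y) = (-2 + Y)/(2*Y) (y(Y) = (-2 + Y)/((2*Y)) = (-2 + Y)*(1/(2*Y)) = (-2 + Y)/(2*Y))
d(P) = P (d(P) = P + 0 = P)
N = -81 (N = -27*3 = -81)
y(7) + 114*N = (1/2)*(-2 + 7)/7 + 114*(-81) = (1/2)*(1/7)*5 - 9234 = 5/14 - 9234 = -129271/14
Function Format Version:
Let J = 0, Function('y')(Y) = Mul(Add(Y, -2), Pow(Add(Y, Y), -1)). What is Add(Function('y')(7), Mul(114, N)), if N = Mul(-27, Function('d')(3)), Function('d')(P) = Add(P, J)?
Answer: Rational(-129271, 14) ≈ -9233.6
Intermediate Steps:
Function('y')(Y) = Mul(Rational(1, 2), Pow(Y, -1), Add(-2, Y)) (Function('y')(Y) = Mul(Add(-2, Y), Pow(Mul(2, Y), -1)) = Mul(Add(-2, Y), Mul(Rational(1, 2), Pow(Y, -1))) = Mul(Rational(1, 2), Pow(Y, -1), Add(-2, Y)))
Function('d')(P) = P (Function('d')(P) = Add(P, 0) = P)
N = -81 (N = Mul(-27, 3) = -81)
Add(Function('y')(7), Mul(114, N)) = Add(Mul(Rational(1, 2), Pow(7, -1), Add(-2, 7)), Mul(114, -81)) = Add(Mul(Rational(1, 2), Rational(1, 7), 5), -9234) = Add(Rational(5, 14), -9234) = Rational(-129271, 14)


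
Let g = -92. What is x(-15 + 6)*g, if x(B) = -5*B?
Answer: -4140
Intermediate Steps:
x(-15 + 6)*g = -5*(-15 + 6)*(-92) = -5*(-9)*(-92) = 45*(-92) = -4140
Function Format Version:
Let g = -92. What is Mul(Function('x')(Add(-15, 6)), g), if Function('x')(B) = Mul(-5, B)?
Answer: -4140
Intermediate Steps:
Mul(Function('x')(Add(-15, 6)), g) = Mul(Mul(-5, Add(-15, 6)), -92) = Mul(Mul(-5, -9), -92) = Mul(45, -92) = -4140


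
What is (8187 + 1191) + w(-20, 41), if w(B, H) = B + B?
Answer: 9338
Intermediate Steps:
w(B, H) = 2*B
(8187 + 1191) + w(-20, 41) = (8187 + 1191) + 2*(-20) = 9378 - 40 = 9338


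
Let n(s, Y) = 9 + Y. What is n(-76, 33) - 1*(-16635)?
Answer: 16677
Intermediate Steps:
n(-76, 33) - 1*(-16635) = (9 + 33) - 1*(-16635) = 42 + 16635 = 16677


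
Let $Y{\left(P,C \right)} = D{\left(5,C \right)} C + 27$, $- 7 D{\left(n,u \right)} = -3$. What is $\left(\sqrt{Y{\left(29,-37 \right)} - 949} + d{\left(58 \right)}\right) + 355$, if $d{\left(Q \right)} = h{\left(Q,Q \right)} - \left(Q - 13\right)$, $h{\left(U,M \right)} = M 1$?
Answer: $368 + \frac{i \sqrt{45955}}{7} \approx 368.0 + 30.624 i$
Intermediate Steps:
$D{\left(n,u \right)} = \frac{3}{7}$ ($D{\left(n,u \right)} = \left(- \frac{1}{7}\right) \left(-3\right) = \frac{3}{7}$)
$h{\left(U,M \right)} = M$
$Y{\left(P,C \right)} = 27 + \frac{3 C}{7}$ ($Y{\left(P,C \right)} = \frac{3 C}{7} + 27 = 27 + \frac{3 C}{7}$)
$d{\left(Q \right)} = 13$ ($d{\left(Q \right)} = Q - \left(Q - 13\right) = Q - \left(-13 + Q\right) = 13$)
$\left(\sqrt{Y{\left(29,-37 \right)} - 949} + d{\left(58 \right)}\right) + 355 = \left(\sqrt{\left(27 + \frac{3}{7} \left(-37\right)\right) - 949} + 13\right) + 355 = \left(\sqrt{\left(27 - \frac{111}{7}\right) - 949} + 13\right) + 355 = \left(\sqrt{\frac{78}{7} - 949} + 13\right) + 355 = \left(\sqrt{- \frac{6565}{7}} + 13\right) + 355 = \left(\frac{i \sqrt{45955}}{7} + 13\right) + 355 = \left(13 + \frac{i \sqrt{45955}}{7}\right) + 355 = 368 + \frac{i \sqrt{45955}}{7}$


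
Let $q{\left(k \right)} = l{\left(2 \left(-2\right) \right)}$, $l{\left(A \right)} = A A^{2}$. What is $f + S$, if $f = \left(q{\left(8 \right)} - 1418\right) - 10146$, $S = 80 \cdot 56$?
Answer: $-7148$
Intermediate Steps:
$S = 4480$
$l{\left(A \right)} = A^{3}$
$q{\left(k \right)} = -64$ ($q{\left(k \right)} = \left(2 \left(-2\right)\right)^{3} = \left(-4\right)^{3} = -64$)
$f = -11628$ ($f = \left(-64 - 1418\right) - 10146 = -1482 - 10146 = -11628$)
$f + S = -11628 + 4480 = -7148$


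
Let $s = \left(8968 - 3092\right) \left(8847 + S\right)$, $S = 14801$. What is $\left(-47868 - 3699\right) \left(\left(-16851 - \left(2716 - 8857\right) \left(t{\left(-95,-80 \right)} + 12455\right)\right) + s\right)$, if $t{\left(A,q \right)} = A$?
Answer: $-11078734569819$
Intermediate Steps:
$s = 138955648$ ($s = \left(8968 - 3092\right) \left(8847 + 14801\right) = 5876 \cdot 23648 = 138955648$)
$\left(-47868 - 3699\right) \left(\left(-16851 - \left(2716 - 8857\right) \left(t{\left(-95,-80 \right)} + 12455\right)\right) + s\right) = \left(-47868 - 3699\right) \left(\left(-16851 - \left(2716 - 8857\right) \left(-95 + 12455\right)\right) + 138955648\right) = - 51567 \left(\left(-16851 - \left(-6141\right) 12360\right) + 138955648\right) = - 51567 \left(\left(-16851 - -75902760\right) + 138955648\right) = - 51567 \left(\left(-16851 + 75902760\right) + 138955648\right) = - 51567 \left(75885909 + 138955648\right) = \left(-51567\right) 214841557 = -11078734569819$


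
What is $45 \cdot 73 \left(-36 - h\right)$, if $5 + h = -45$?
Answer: $45990$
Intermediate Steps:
$h = -50$ ($h = -5 - 45 = -50$)
$45 \cdot 73 \left(-36 - h\right) = 45 \cdot 73 \left(-36 - -50\right) = 3285 \left(-36 + 50\right) = 3285 \cdot 14 = 45990$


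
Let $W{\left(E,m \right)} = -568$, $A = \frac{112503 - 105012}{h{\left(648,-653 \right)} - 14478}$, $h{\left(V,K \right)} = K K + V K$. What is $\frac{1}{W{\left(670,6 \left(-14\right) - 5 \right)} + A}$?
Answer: $- \frac{11213}{6376475} \approx -0.0017585$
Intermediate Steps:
$h{\left(V,K \right)} = K^{2} + K V$
$A = - \frac{7491}{11213}$ ($A = \frac{112503 - 105012}{- 653 \left(-653 + 648\right) - 14478} = \frac{7491}{\left(-653\right) \left(-5\right) - 14478} = \frac{7491}{3265 - 14478} = \frac{7491}{-11213} = 7491 \left(- \frac{1}{11213}\right) = - \frac{7491}{11213} \approx -0.66806$)
$\frac{1}{W{\left(670,6 \left(-14\right) - 5 \right)} + A} = \frac{1}{-568 - \frac{7491}{11213}} = \frac{1}{- \frac{6376475}{11213}} = - \frac{11213}{6376475}$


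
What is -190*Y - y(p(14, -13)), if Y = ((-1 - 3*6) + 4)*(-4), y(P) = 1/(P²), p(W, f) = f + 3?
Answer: -1140001/100 ≈ -11400.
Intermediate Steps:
p(W, f) = 3 + f
y(P) = P⁻²
Y = 60 (Y = ((-1 - 18) + 4)*(-4) = (-19 + 4)*(-4) = -15*(-4) = 60)
-190*Y - y(p(14, -13)) = -190*60 - 1/(3 - 13)² = -11400 - 1/(-10)² = -11400 - 1*1/100 = -11400 - 1/100 = -1140001/100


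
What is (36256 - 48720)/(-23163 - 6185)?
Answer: 3116/7337 ≈ 0.42470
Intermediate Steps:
(36256 - 48720)/(-23163 - 6185) = -12464/(-29348) = -12464*(-1/29348) = 3116/7337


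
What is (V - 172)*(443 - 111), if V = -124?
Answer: -98272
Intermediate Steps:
(V - 172)*(443 - 111) = (-124 - 172)*(443 - 111) = -296*332 = -98272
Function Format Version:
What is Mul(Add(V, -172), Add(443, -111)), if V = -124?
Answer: -98272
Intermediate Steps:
Mul(Add(V, -172), Add(443, -111)) = Mul(Add(-124, -172), Add(443, -111)) = Mul(-296, 332) = -98272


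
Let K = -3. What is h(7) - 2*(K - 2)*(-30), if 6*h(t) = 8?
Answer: -896/3 ≈ -298.67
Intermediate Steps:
h(t) = 4/3 (h(t) = (⅙)*8 = 4/3)
h(7) - 2*(K - 2)*(-30) = 4/3 - 2*(-3 - 2)*(-30) = 4/3 - 2*(-5)*(-30) = 4/3 + 10*(-30) = 4/3 - 300 = -896/3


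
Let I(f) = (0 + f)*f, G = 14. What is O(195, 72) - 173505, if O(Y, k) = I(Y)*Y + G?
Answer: 7241384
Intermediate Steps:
I(f) = f**2 (I(f) = f*f = f**2)
O(Y, k) = 14 + Y**3 (O(Y, k) = Y**2*Y + 14 = Y**3 + 14 = 14 + Y**3)
O(195, 72) - 173505 = (14 + 195**3) - 173505 = (14 + 7414875) - 173505 = 7414889 - 173505 = 7241384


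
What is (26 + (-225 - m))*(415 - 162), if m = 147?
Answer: -87538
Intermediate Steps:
(26 + (-225 - m))*(415 - 162) = (26 + (-225 - 1*147))*(415 - 162) = (26 + (-225 - 147))*253 = (26 - 372)*253 = -346*253 = -87538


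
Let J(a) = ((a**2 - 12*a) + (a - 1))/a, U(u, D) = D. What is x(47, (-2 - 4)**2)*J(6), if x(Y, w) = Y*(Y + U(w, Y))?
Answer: -68479/3 ≈ -22826.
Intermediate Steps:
J(a) = (-1 + a**2 - 11*a)/a (J(a) = ((a**2 - 12*a) + (-1 + a))/a = (-1 + a**2 - 11*a)/a)
x(Y, w) = 2*Y**2 (x(Y, w) = Y*(Y + Y) = Y*(2*Y) = 2*Y**2)
x(47, (-2 - 4)**2)*J(6) = (2*47**2)*(-11 + 6 - 1/6) = (2*2209)*(-11 + 6 - 1*1/6) = 4418*(-11 + 6 - 1/6) = 4418*(-31/6) = -68479/3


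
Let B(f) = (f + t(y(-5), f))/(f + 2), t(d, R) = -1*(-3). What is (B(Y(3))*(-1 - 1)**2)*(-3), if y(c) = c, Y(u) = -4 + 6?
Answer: -15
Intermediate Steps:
Y(u) = 2
t(d, R) = 3
B(f) = (3 + f)/(2 + f) (B(f) = (f + 3)/(f + 2) = (3 + f)/(2 + f))
(B(Y(3))*(-1 - 1)**2)*(-3) = (((3 + 2)/(2 + 2))*(-1 - 1)**2)*(-3) = ((5/4)*(-2)**2)*(-3) = (((1/4)*5)*4)*(-3) = ((5/4)*4)*(-3) = 5*(-3) = -15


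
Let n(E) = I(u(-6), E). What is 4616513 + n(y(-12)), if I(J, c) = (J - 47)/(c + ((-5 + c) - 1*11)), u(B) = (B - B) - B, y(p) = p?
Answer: 184660561/40 ≈ 4.6165e+6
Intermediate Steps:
u(B) = -B (u(B) = 0 - B = -B)
I(J, c) = (-47 + J)/(-16 + 2*c) (I(J, c) = (-47 + J)/(c + ((-5 + c) - 11)) = (-47 + J)/(c + (-16 + c)) = (-47 + J)/(-16 + 2*c))
n(E) = -41/(2*(-8 + E)) (n(E) = (-47 - 1*(-6))/(2*(-8 + E)) = (-47 + 6)/(2*(-8 + E)) = (½)*(-41)/(-8 + E) = -41/(2*(-8 + E)))
4616513 + n(y(-12)) = 4616513 - 41/(-16 + 2*(-12)) = 4616513 - 41/(-16 - 24) = 4616513 - 41/(-40) = 4616513 - 41*(-1/40) = 4616513 + 41/40 = 184660561/40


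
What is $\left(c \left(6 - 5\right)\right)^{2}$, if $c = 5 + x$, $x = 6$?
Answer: $121$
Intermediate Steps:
$c = 11$ ($c = 5 + 6 = 11$)
$\left(c \left(6 - 5\right)\right)^{2} = \left(11 \left(6 - 5\right)\right)^{2} = \left(11 \cdot 1\right)^{2} = 11^{2} = 121$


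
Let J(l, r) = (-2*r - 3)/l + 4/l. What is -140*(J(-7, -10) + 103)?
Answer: -14000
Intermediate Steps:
J(l, r) = 4/l + (-3 - 2*r)/l (J(l, r) = (-3 - 2*r)/l + 4/l = 4/l + (-3 - 2*r)/l)
-140*(J(-7, -10) + 103) = -140*((1 - 2*(-10))/(-7) + 103) = -140*(-(1 + 20)/7 + 103) = -140*(-⅐*21 + 103) = -140*(-3 + 103) = -140*100 = -14000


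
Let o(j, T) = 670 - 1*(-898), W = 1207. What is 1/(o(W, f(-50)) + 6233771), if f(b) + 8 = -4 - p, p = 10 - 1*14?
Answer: 1/6235339 ≈ 1.6038e-7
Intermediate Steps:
p = -4 (p = 10 - 14 = -4)
f(b) = -8 (f(b) = -8 + (-4 - 1*(-4)) = -8 + (-4 + 4) = -8 + 0 = -8)
o(j, T) = 1568 (o(j, T) = 670 + 898 = 1568)
1/(o(W, f(-50)) + 6233771) = 1/(1568 + 6233771) = 1/6235339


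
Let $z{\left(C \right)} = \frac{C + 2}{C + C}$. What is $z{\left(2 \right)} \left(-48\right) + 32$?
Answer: $-16$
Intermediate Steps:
$z{\left(C \right)} = \frac{2 + C}{2 C}$
$z{\left(2 \right)} \left(-48\right) + 32 = \frac{2 + 2}{2 \cdot 2} \left(-48\right) + 32 = \frac{1}{2} \cdot \frac{1}{2} \cdot 4 \left(-48\right) + 32 = 1 \left(-48\right) + 32 = -48 + 32 = -16$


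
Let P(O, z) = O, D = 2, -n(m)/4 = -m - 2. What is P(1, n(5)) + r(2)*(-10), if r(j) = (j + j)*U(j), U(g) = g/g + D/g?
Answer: -79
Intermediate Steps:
n(m) = 8 + 4*m (n(m) = -4*(-m - 2) = -4*(-2 - m) = 8 + 4*m)
U(g) = 1 + 2/g (U(g) = g/g + 2/g = 1 + 2/g)
r(j) = 4 + 2*j (r(j) = (j + j)*((2 + j)/j) = (2*j)*((2 + j)/j) = 4 + 2*j)
P(1, n(5)) + r(2)*(-10) = 1 + (4 + 2*2)*(-10) = 1 + (4 + 4)*(-10) = 1 + 8*(-10) = 1 - 80 = -79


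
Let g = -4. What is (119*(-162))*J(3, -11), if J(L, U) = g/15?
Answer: 25704/5 ≈ 5140.8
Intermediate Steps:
J(L, U) = -4/15
(119*(-162))*J(3, -11) = (119*(-162))*(-4/15) = -19278*(-4/15) = 25704/5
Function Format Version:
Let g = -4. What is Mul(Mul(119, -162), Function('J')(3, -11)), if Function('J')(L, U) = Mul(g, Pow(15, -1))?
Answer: Rational(25704, 5) ≈ 5140.8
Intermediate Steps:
Function('J')(L, U) = Rational(-4, 15) (Function('J')(L, U) = Mul(-4, Pow(15, -1)) = Mul(-4, Rational(1, 15)) = Rational(-4, 15))
Mul(Mul(119, -162), Function('J')(3, -11)) = Mul(Mul(119, -162), Rational(-4, 15)) = Mul(-19278, Rational(-4, 15)) = Rational(25704, 5)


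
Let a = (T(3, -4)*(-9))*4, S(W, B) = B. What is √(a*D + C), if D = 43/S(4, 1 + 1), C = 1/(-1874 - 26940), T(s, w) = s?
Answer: I*√1927832624726/28814 ≈ 48.187*I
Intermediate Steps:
a = -108 (a = (3*(-9))*4 = -27*4 = -108)
C = -1/28814 (C = 1/(-28814) = -1/28814 ≈ -3.4705e-5)
D = 43/2 (D = 43/(1 + 1) = 43/2 ≈ 21.500)
√(a*D + C) = √(-108*43/2 - 1/28814) = √(-2322 - 1/28814) = √(-66906109/28814) = I*√1927832624726/28814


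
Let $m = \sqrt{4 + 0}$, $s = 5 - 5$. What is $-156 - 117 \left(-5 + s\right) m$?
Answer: $1014$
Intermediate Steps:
$s = 0$
$m = 2$ ($m = \sqrt{4} = 2$)
$-156 - 117 \left(-5 + s\right) m = -156 - 117 \left(-5 + 0\right) 2 = -156 - 117 \left(\left(-5\right) 2\right) = -156 - -1170 = -156 + 1170 = 1014$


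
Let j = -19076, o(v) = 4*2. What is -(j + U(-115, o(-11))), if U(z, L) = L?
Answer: 19068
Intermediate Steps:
o(v) = 8
-(j + U(-115, o(-11))) = -(-19076 + 8) = -1*(-19068) = 19068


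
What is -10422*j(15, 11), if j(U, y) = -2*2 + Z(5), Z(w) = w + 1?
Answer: -20844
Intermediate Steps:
Z(w) = 1 + w
j(U, y) = 2 (j(U, y) = -2*2 + (1 + 5) = -4 + 6 = 2)
-10422*j(15, 11) = -10422*2 = -20844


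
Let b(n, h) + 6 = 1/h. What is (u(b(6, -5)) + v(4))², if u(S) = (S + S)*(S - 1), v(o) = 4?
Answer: 5438224/625 ≈ 8701.2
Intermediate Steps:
b(n, h) = -6 + 1/h
u(S) = 2*S*(-1 + S) (u(S) = (2*S)*(-1 + S) = 2*S*(-1 + S))
(u(b(6, -5)) + v(4))² = (2*(-6 + 1/(-5))*(-1 + (-6 + 1/(-5))) + 4)² = (2*(-6 - ⅕)*(-1 + (-6 - ⅕)) + 4)² = (2*(-31/5)*(-1 - 31/5) + 4)² = (2*(-31/5)*(-36/5) + 4)² = (2232/25 + 4)² = (2332/25)² = 5438224/625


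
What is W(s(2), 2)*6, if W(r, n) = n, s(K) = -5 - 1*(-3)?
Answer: 12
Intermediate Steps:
s(K) = -2 (s(K) = -5 + 3 = -2)
W(s(2), 2)*6 = 2*6 = 12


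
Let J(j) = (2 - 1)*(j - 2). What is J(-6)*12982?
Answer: -103856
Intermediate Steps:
J(j) = -2 + j (J(j) = 1*(-2 + j) = -2 + j)
J(-6)*12982 = (-2 - 6)*12982 = -8*12982 = -103856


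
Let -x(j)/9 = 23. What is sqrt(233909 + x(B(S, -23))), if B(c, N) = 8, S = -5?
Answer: sqrt(233702) ≈ 483.43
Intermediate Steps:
x(j) = -207 (x(j) = -9*23 = -207)
sqrt(233909 + x(B(S, -23))) = sqrt(233909 - 207) = sqrt(233702)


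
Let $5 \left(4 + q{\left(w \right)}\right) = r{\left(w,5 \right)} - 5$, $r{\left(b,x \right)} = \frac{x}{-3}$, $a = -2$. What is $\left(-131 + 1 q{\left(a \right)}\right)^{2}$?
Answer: $\frac{167281}{9} \approx 18587.0$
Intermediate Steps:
$r{\left(b,x \right)} = - \frac{x}{3}$ ($r{\left(b,x \right)} = x \left(- \frac{1}{3}\right) = - \frac{x}{3}$)
$q{\left(w \right)} = - \frac{16}{3}$ ($q{\left(w \right)} = -4 + \frac{\left(- \frac{1}{3}\right) 5 - 5}{5} = -4 + \frac{- \frac{5}{3} - 5}{5} = -4 + \frac{1}{5} \left(- \frac{20}{3}\right) = -4 - \frac{4}{3} = - \frac{16}{3}$)
$\left(-131 + 1 q{\left(a \right)}\right)^{2} = \left(-131 + 1 \left(- \frac{16}{3}\right)\right)^{2} = \left(-131 - \frac{16}{3}\right)^{2} = \left(- \frac{409}{3}\right)^{2} = \frac{167281}{9}$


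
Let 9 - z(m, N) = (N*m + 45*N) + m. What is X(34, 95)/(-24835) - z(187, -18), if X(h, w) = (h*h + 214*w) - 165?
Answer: -99311651/24835 ≈ -3998.9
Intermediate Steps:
z(m, N) = 9 - m - 45*N - N*m (z(m, N) = 9 - ((N*m + 45*N) + m) = 9 - ((45*N + N*m) + m) = 9 - (m + 45*N + N*m) = 9 + (-m - 45*N - N*m) = 9 - m - 45*N - N*m)
X(h, w) = -165 + h**2 + 214*w (X(h, w) = (h**2 + 214*w) - 165 = -165 + h**2 + 214*w)
X(34, 95)/(-24835) - z(187, -18) = (-165 + 34**2 + 214*95)/(-24835) - (9 - 1*187 - 45*(-18) - 1*(-18)*187) = (-165 + 1156 + 20330)*(-1/24835) - (9 - 187 + 810 + 3366) = 21321*(-1/24835) - 1*3998 = -21321/24835 - 3998 = -99311651/24835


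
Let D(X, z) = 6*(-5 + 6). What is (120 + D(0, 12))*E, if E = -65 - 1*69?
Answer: -16884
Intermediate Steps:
E = -134 (E = -65 - 69 = -134)
D(X, z) = 6 (D(X, z) = 6*1 = 6)
(120 + D(0, 12))*E = (120 + 6)*(-134) = 126*(-134) = -16884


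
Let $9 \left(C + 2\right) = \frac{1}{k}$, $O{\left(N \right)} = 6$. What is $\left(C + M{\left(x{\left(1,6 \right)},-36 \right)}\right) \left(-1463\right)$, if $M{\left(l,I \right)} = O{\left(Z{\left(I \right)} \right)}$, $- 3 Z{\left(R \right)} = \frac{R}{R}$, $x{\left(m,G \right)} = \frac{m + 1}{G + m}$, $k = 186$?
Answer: $- \frac{9797711}{1674} \approx -5852.9$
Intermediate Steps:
$x{\left(m,G \right)} = \frac{1 + m}{G + m}$
$Z{\left(R \right)} = - \frac{1}{3}$ ($Z{\left(R \right)} = - \frac{R \frac{1}{R}}{3} = \left(- \frac{1}{3}\right) 1 = - \frac{1}{3}$)
$M{\left(l,I \right)} = 6$
$C = - \frac{3347}{1674}$ ($C = -2 + \frac{1}{9 \cdot 186} = -2 + \frac{1}{9} \cdot \frac{1}{186} = -2 + \frac{1}{1674} = - \frac{3347}{1674} \approx -1.9994$)
$\left(C + M{\left(x{\left(1,6 \right)},-36 \right)}\right) \left(-1463\right) = \left(- \frac{3347}{1674} + 6\right) \left(-1463\right) = \frac{6697}{1674} \left(-1463\right) = - \frac{9797711}{1674}$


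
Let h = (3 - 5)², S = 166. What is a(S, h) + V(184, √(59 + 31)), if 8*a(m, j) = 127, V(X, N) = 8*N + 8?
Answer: 191/8 + 24*√10 ≈ 99.770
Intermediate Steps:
V(X, N) = 8 + 8*N
h = 4 (h = (-2)² = 4)
a(m, j) = 127/8 (a(m, j) = (⅛)*127 = 127/8)
a(S, h) + V(184, √(59 + 31)) = 127/8 + (8 + 8*√(59 + 31)) = 127/8 + (8 + 8*√90) = 127/8 + (8 + 8*(3*√10)) = 127/8 + (8 + 24*√10) = 191/8 + 24*√10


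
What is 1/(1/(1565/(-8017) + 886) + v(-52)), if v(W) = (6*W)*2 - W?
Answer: -7101497/4062048267 ≈ -0.0017483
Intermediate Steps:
v(W) = 11*W (v(W) = 12*W - W = 11*W)
1/(1/(1565/(-8017) + 886) + v(-52)) = 1/(1/(1565/(-8017) + 886) + 11*(-52)) = 1/(1/(1565*(-1/8017) + 886) - 572) = 1/(1/(-1565/8017 + 886) - 572) = 1/(1/(7101497/8017) - 572) = 1/(8017/7101497 - 572) = 1/(-4062048267/7101497) = -7101497/4062048267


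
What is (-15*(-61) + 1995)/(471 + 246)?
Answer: 970/239 ≈ 4.0586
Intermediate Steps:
(-15*(-61) + 1995)/(471 + 246) = (915 + 1995)/717 = 2910*(1/717) = 970/239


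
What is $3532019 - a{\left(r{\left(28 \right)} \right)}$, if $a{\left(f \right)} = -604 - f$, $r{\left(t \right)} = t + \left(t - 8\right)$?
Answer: $3532671$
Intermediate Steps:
$r{\left(t \right)} = -8 + 2 t$ ($r{\left(t \right)} = t + \left(t - 8\right) = t + \left(-8 + t\right) = -8 + 2 t$)
$3532019 - a{\left(r{\left(28 \right)} \right)} = 3532019 - \left(-604 - \left(-8 + 2 \cdot 28\right)\right) = 3532019 - \left(-604 - \left(-8 + 56\right)\right) = 3532019 - \left(-604 - 48\right) = 3532019 - -652 = 3532019 + 652 = 3532671$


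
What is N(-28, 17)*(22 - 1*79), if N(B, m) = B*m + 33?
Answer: 25251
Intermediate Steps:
N(B, m) = 33 + B*m
N(-28, 17)*(22 - 1*79) = (33 - 28*17)*(22 - 1*79) = (33 - 476)*(22 - 79) = -443*(-57) = 25251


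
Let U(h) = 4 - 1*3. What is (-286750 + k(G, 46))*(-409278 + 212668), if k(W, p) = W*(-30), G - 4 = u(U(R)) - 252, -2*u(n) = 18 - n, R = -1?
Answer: 54865003550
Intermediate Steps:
U(h) = 1 (U(h) = 4 - 3 = 1)
u(n) = -9 + n/2 (u(n) = -(18 - n)/2 = -9 + n/2)
G = -513/2 (G = 4 + ((-9 + (½)*1) - 252) = 4 + ((-9 + ½) - 252) = 4 + (-17/2 - 252) = 4 - 521/2 = -513/2 ≈ -256.50)
k(W, p) = -30*W
(-286750 + k(G, 46))*(-409278 + 212668) = (-286750 - 30*(-513/2))*(-409278 + 212668) = (-286750 + 7695)*(-196610) = -279055*(-196610) = 54865003550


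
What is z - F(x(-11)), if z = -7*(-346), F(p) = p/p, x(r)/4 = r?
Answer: 2421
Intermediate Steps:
x(r) = 4*r
F(p) = 1
z = 2422
z - F(x(-11)) = 2422 - 1*1 = 2422 - 1 = 2421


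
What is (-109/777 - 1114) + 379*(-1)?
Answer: -1160170/777 ≈ -1493.1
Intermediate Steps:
(-109/777 - 1114) + 379*(-1) = (-109*1/777 - 1114) - 379 = (-109/777 - 1114) - 379 = -865687/777 - 379 = -1160170/777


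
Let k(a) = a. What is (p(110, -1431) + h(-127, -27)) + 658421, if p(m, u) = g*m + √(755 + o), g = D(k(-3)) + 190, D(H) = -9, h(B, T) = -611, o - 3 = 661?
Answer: 677720 + √1419 ≈ 6.7776e+5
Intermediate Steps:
o = 664 (o = 3 + 661 = 664)
g = 181 (g = -9 + 190 = 181)
p(m, u) = √1419 + 181*m (p(m, u) = 181*m + √(755 + 664) = 181*m + √1419 = √1419 + 181*m)
(p(110, -1431) + h(-127, -27)) + 658421 = ((√1419 + 181*110) - 611) + 658421 = ((√1419 + 19910) - 611) + 658421 = ((19910 + √1419) - 611) + 658421 = (19299 + √1419) + 658421 = 677720 + √1419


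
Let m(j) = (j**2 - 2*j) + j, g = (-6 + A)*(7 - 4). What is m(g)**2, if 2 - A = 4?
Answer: 360000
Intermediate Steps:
A = -2 (A = 2 - 1*4 = 2 - 4 = -2)
g = -24 (g = (-6 - 2)*(7 - 4) = -8*3 = -24)
m(j) = j**2 - j
m(g)**2 = (-24*(-1 - 24))**2 = (-24*(-25))**2 = 600**2 = 360000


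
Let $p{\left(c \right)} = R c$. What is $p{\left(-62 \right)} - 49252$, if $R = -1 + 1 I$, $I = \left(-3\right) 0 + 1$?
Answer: $-49252$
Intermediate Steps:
$I = 1$ ($I = 0 + 1 = 1$)
$R = 0$ ($R = -1 + 1 \cdot 1 = -1 + 1 = 0$)
$p{\left(c \right)} = 0$ ($p{\left(c \right)} = 0 c = 0$)
$p{\left(-62 \right)} - 49252 = 0 - 49252 = -49252$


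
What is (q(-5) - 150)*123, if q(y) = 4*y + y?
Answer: -21525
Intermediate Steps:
q(y) = 5*y
(q(-5) - 150)*123 = (5*(-5) - 150)*123 = (-25 - 150)*123 = -175*123 = -21525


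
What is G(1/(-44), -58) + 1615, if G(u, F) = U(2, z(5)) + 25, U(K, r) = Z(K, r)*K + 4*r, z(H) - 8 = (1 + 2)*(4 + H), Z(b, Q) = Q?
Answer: 1850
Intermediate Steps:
z(H) = 20 + 3*H (z(H) = 8 + (1 + 2)*(4 + H) = 8 + 3*(4 + H) = 8 + (12 + 3*H) = 20 + 3*H)
U(K, r) = 4*r + K*r (U(K, r) = r*K + 4*r = K*r + 4*r = 4*r + K*r)
G(u, F) = 235 (G(u, F) = (20 + 3*5)*(4 + 2) + 25 = (20 + 15)*6 + 25 = 35*6 + 25 = 210 + 25 = 235)
G(1/(-44), -58) + 1615 = 235 + 1615 = 1850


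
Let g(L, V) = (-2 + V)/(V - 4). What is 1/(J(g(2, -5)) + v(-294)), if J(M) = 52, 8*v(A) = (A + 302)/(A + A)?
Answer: 588/30575 ≈ 0.019231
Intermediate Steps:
g(L, V) = (-2 + V)/(-4 + V)
v(A) = (302 + A)/(16*A) (v(A) = ((A + 302)/(A + A))/8 = ((302 + A)/((2*A)))/8 = ((302 + A)*(1/(2*A)))/8 = ((302 + A)/(2*A))/8 = (302 + A)/(16*A))
1/(J(g(2, -5)) + v(-294)) = 1/(52 + (1/16)*(302 - 294)/(-294)) = 1/(52 + (1/16)*(-1/294)*8) = 1/(52 - 1/588) = 1/(30575/588) = 588/30575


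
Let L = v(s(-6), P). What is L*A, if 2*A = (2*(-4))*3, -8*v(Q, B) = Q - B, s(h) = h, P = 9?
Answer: -45/2 ≈ -22.500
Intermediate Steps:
v(Q, B) = -Q/8 + B/8 (v(Q, B) = -(Q - B)/8 = -Q/8 + B/8)
L = 15/8 (L = -1/8*(-6) + (1/8)*9 = 3/4 + 9/8 = 15/8 ≈ 1.8750)
A = -12 (A = ((2*(-4))*3)/2 = (-8*3)/2 = (1/2)*(-24) = -12)
L*A = (15/8)*(-12) = -45/2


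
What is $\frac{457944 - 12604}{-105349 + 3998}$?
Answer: $- \frac{445340}{101351} \approx -4.394$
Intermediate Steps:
$\frac{457944 - 12604}{-105349 + 3998} = \frac{445340}{-101351} = 445340 \left(- \frac{1}{101351}\right) = - \frac{445340}{101351}$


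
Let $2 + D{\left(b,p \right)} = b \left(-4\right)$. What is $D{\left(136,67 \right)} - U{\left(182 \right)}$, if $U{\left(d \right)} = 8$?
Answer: $-554$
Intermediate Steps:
$D{\left(b,p \right)} = -2 - 4 b$ ($D{\left(b,p \right)} = -2 + b \left(-4\right) = -2 - 4 b$)
$D{\left(136,67 \right)} - U{\left(182 \right)} = \left(-2 - 544\right) - 8 = -546 - 8 = -554$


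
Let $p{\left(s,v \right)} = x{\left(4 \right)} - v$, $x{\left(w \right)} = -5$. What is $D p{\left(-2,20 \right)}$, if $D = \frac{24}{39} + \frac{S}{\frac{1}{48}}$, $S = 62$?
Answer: $- \frac{967400}{13} \approx -74415.0$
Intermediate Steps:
$p{\left(s,v \right)} = -5 - v$
$D = \frac{38696}{13}$ ($D = \frac{24}{39} + \frac{62}{\frac{1}{48}} = 24 \cdot \frac{1}{39} + 62 \frac{1}{\frac{1}{48}} = \frac{8}{13} + 62 \cdot 48 = \frac{8}{13} + 2976 = \frac{38696}{13} \approx 2976.6$)
$D p{\left(-2,20 \right)} = \frac{38696 \left(-5 - 20\right)}{13} = \frac{38696}{13} \left(-25\right) = - \frac{967400}{13}$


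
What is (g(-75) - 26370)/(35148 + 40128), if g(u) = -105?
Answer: -8825/25092 ≈ -0.35171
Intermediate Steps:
(g(-75) - 26370)/(35148 + 40128) = (-105 - 26370)/(35148 + 40128) = -26475/75276 = -26475*1/75276 = -8825/25092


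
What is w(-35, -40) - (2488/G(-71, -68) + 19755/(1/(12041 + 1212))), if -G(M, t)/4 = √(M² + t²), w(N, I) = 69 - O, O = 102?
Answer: -261813048 + 622*√9665/9665 ≈ -2.6181e+8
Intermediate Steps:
w(N, I) = -33 (w(N, I) = 69 - 1*102 = 69 - 102 = -33)
G(M, t) = -4*√(M² + t²)
w(-35, -40) - (2488/G(-71, -68) + 19755/(1/(12041 + 1212))) = -33 - (2488/((-4*√((-71)² + (-68)²))) + 19755/(1/(12041 + 1212))) = -33 - (2488/((-4*√(5041 + 4624))) + 19755/(1/13253)) = -33 - (2488/((-4*√9665)) + 19755/(1/13253)) = -33 - (2488*(-√9665/38660) + 19755*13253) = -33 - (-622*√9665/9665 + 261813015) = -33 - (261813015 - 622*√9665/9665) = -33 + (-261813015 + 622*√9665/9665) = -261813048 + 622*√9665/9665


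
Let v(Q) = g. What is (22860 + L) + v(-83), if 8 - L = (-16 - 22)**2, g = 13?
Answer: 21437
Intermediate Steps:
L = -1436 (L = 8 - (-16 - 22)**2 = 8 - 1*(-38)**2 = 8 - 1*1444 = 8 - 1444 = -1436)
v(Q) = 13
(22860 + L) + v(-83) = (22860 - 1436) + 13 = 21424 + 13 = 21437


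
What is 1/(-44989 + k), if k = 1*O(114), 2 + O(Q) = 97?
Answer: -1/44894 ≈ -2.2275e-5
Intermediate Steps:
O(Q) = 95 (O(Q) = -2 + 97 = 95)
k = 95 (k = 1*95 = 95)
1/(-44989 + k) = 1/(-44989 + 95) = 1/(-44894) = -1/44894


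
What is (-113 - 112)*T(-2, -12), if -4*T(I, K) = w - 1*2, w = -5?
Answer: -1575/4 ≈ -393.75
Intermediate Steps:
T(I, K) = 7/4 (T(I, K) = -(-5 - 1*2)/4 = -(-5 - 2)/4 = -¼*(-7) = 7/4)
(-113 - 112)*T(-2, -12) = (-113 - 112)*(7/4) = -225*7/4 = -1575/4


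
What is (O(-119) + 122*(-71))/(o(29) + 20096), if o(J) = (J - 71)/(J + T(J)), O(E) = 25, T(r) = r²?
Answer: -1252365/2913913 ≈ -0.42979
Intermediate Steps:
o(J) = (-71 + J)/(J + J²) (o(J) = (J - 71)/(J + J²) = (-71 + J)/(J + J²))
(O(-119) + 122*(-71))/(o(29) + 20096) = (25 + 122*(-71))/((-71 + 29)/(29*(1 + 29)) + 20096) = (25 - 8662)/((1/29)*(-42)/30 + 20096) = -8637/((1/29)*(1/30)*(-42) + 20096) = -8637/(-7/145 + 20096) = -8637/2913913/145 = -8637*145/2913913 = -1252365/2913913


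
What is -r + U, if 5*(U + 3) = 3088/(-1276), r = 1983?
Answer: -3168442/1595 ≈ -1986.5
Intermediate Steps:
U = -5557/1595 (U = -3 + (3088/(-1276))/5 = -3 + (3088*(-1/1276))/5 = -3 + (⅕)*(-772/319) = -3 - 772/1595 = -5557/1595 ≈ -3.4840)
-r + U = -1*1983 - 5557/1595 = -1983 - 5557/1595 = -3168442/1595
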